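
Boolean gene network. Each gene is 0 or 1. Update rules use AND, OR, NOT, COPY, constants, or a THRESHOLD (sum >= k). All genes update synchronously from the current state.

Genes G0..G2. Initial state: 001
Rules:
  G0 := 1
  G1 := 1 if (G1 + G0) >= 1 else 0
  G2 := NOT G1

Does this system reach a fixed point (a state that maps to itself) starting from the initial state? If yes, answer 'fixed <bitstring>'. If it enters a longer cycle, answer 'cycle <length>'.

Answer: fixed 110

Derivation:
Step 0: 001
Step 1: G0=1(const) G1=(0+0>=1)=0 G2=NOT G1=NOT 0=1 -> 101
Step 2: G0=1(const) G1=(0+1>=1)=1 G2=NOT G1=NOT 0=1 -> 111
Step 3: G0=1(const) G1=(1+1>=1)=1 G2=NOT G1=NOT 1=0 -> 110
Step 4: G0=1(const) G1=(1+1>=1)=1 G2=NOT G1=NOT 1=0 -> 110
Fixed point reached at step 3: 110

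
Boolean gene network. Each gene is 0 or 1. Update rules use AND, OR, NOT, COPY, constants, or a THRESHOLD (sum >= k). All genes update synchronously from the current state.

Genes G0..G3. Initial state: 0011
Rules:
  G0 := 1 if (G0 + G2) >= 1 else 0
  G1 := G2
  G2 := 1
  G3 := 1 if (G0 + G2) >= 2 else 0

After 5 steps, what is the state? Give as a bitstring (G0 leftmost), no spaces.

Step 1: G0=(0+1>=1)=1 G1=G2=1 G2=1(const) G3=(0+1>=2)=0 -> 1110
Step 2: G0=(1+1>=1)=1 G1=G2=1 G2=1(const) G3=(1+1>=2)=1 -> 1111
Step 3: G0=(1+1>=1)=1 G1=G2=1 G2=1(const) G3=(1+1>=2)=1 -> 1111
Step 4: G0=(1+1>=1)=1 G1=G2=1 G2=1(const) G3=(1+1>=2)=1 -> 1111
Step 5: G0=(1+1>=1)=1 G1=G2=1 G2=1(const) G3=(1+1>=2)=1 -> 1111

1111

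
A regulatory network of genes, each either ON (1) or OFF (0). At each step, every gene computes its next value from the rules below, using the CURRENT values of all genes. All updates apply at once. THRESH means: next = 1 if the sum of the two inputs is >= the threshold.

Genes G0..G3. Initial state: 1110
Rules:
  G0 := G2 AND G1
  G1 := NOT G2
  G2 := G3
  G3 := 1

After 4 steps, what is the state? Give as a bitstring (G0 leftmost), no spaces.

Step 1: G0=G2&G1=1&1=1 G1=NOT G2=NOT 1=0 G2=G3=0 G3=1(const) -> 1001
Step 2: G0=G2&G1=0&0=0 G1=NOT G2=NOT 0=1 G2=G3=1 G3=1(const) -> 0111
Step 3: G0=G2&G1=1&1=1 G1=NOT G2=NOT 1=0 G2=G3=1 G3=1(const) -> 1011
Step 4: G0=G2&G1=1&0=0 G1=NOT G2=NOT 1=0 G2=G3=1 G3=1(const) -> 0011

0011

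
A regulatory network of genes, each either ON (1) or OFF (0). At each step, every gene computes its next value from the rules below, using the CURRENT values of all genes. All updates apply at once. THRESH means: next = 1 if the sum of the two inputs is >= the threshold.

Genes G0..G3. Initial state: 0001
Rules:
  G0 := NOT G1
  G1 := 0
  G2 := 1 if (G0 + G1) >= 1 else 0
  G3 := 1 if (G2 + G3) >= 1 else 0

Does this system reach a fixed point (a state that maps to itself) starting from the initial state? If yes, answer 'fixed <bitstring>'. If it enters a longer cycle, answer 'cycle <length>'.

Step 0: 0001
Step 1: G0=NOT G1=NOT 0=1 G1=0(const) G2=(0+0>=1)=0 G3=(0+1>=1)=1 -> 1001
Step 2: G0=NOT G1=NOT 0=1 G1=0(const) G2=(1+0>=1)=1 G3=(0+1>=1)=1 -> 1011
Step 3: G0=NOT G1=NOT 0=1 G1=0(const) G2=(1+0>=1)=1 G3=(1+1>=1)=1 -> 1011
Fixed point reached at step 2: 1011

Answer: fixed 1011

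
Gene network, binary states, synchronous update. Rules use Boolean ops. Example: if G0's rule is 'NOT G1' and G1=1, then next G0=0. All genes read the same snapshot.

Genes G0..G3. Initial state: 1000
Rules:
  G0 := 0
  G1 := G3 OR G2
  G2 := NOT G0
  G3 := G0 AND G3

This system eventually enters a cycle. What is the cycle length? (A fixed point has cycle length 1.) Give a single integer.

Answer: 1

Derivation:
Step 0: 1000
Step 1: G0=0(const) G1=G3|G2=0|0=0 G2=NOT G0=NOT 1=0 G3=G0&G3=1&0=0 -> 0000
Step 2: G0=0(const) G1=G3|G2=0|0=0 G2=NOT G0=NOT 0=1 G3=G0&G3=0&0=0 -> 0010
Step 3: G0=0(const) G1=G3|G2=0|1=1 G2=NOT G0=NOT 0=1 G3=G0&G3=0&0=0 -> 0110
Step 4: G0=0(const) G1=G3|G2=0|1=1 G2=NOT G0=NOT 0=1 G3=G0&G3=0&0=0 -> 0110
State from step 4 equals state from step 3 -> cycle length 1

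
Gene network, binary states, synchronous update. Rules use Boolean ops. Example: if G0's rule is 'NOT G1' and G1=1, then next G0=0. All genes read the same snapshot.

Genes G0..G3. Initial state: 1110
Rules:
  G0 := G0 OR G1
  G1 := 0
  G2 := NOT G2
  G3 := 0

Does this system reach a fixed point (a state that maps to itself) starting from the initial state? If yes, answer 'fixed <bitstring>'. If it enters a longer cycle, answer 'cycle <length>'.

Step 0: 1110
Step 1: G0=G0|G1=1|1=1 G1=0(const) G2=NOT G2=NOT 1=0 G3=0(const) -> 1000
Step 2: G0=G0|G1=1|0=1 G1=0(const) G2=NOT G2=NOT 0=1 G3=0(const) -> 1010
Step 3: G0=G0|G1=1|0=1 G1=0(const) G2=NOT G2=NOT 1=0 G3=0(const) -> 1000
Cycle of length 2 starting at step 1 -> no fixed point

Answer: cycle 2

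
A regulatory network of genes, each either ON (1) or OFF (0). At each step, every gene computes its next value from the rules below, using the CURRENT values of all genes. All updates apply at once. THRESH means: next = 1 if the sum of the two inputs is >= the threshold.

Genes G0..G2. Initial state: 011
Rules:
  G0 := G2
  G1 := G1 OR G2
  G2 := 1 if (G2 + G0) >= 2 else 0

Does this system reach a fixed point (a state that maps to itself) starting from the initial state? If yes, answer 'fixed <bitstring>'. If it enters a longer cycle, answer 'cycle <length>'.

Step 0: 011
Step 1: G0=G2=1 G1=G1|G2=1|1=1 G2=(1+0>=2)=0 -> 110
Step 2: G0=G2=0 G1=G1|G2=1|0=1 G2=(0+1>=2)=0 -> 010
Step 3: G0=G2=0 G1=G1|G2=1|0=1 G2=(0+0>=2)=0 -> 010
Fixed point reached at step 2: 010

Answer: fixed 010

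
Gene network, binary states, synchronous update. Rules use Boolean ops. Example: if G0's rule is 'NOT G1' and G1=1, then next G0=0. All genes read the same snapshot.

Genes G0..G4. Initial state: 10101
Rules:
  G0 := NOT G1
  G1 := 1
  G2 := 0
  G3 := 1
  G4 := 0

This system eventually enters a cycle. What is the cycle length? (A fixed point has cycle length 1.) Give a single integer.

Step 0: 10101
Step 1: G0=NOT G1=NOT 0=1 G1=1(const) G2=0(const) G3=1(const) G4=0(const) -> 11010
Step 2: G0=NOT G1=NOT 1=0 G1=1(const) G2=0(const) G3=1(const) G4=0(const) -> 01010
Step 3: G0=NOT G1=NOT 1=0 G1=1(const) G2=0(const) G3=1(const) G4=0(const) -> 01010
State from step 3 equals state from step 2 -> cycle length 1

Answer: 1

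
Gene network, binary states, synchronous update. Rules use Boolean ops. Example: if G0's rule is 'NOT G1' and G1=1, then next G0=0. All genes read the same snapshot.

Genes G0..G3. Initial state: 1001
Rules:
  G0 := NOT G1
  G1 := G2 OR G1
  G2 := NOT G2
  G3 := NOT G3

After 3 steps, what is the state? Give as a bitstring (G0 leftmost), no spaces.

Step 1: G0=NOT G1=NOT 0=1 G1=G2|G1=0|0=0 G2=NOT G2=NOT 0=1 G3=NOT G3=NOT 1=0 -> 1010
Step 2: G0=NOT G1=NOT 0=1 G1=G2|G1=1|0=1 G2=NOT G2=NOT 1=0 G3=NOT G3=NOT 0=1 -> 1101
Step 3: G0=NOT G1=NOT 1=0 G1=G2|G1=0|1=1 G2=NOT G2=NOT 0=1 G3=NOT G3=NOT 1=0 -> 0110

0110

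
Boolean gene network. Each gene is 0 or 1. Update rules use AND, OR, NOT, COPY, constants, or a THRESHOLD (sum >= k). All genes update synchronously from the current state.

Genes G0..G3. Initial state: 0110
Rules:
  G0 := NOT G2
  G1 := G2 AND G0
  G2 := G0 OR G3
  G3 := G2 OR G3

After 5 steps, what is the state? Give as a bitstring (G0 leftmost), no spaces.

Step 1: G0=NOT G2=NOT 1=0 G1=G2&G0=1&0=0 G2=G0|G3=0|0=0 G3=G2|G3=1|0=1 -> 0001
Step 2: G0=NOT G2=NOT 0=1 G1=G2&G0=0&0=0 G2=G0|G3=0|1=1 G3=G2|G3=0|1=1 -> 1011
Step 3: G0=NOT G2=NOT 1=0 G1=G2&G0=1&1=1 G2=G0|G3=1|1=1 G3=G2|G3=1|1=1 -> 0111
Step 4: G0=NOT G2=NOT 1=0 G1=G2&G0=1&0=0 G2=G0|G3=0|1=1 G3=G2|G3=1|1=1 -> 0011
Step 5: G0=NOT G2=NOT 1=0 G1=G2&G0=1&0=0 G2=G0|G3=0|1=1 G3=G2|G3=1|1=1 -> 0011

0011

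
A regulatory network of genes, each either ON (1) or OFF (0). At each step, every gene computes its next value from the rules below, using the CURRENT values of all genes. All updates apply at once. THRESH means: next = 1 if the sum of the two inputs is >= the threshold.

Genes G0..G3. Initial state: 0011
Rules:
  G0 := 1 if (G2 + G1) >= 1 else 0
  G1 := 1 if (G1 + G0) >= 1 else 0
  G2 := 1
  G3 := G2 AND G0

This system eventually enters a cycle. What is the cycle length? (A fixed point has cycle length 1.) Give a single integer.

Step 0: 0011
Step 1: G0=(1+0>=1)=1 G1=(0+0>=1)=0 G2=1(const) G3=G2&G0=1&0=0 -> 1010
Step 2: G0=(1+0>=1)=1 G1=(0+1>=1)=1 G2=1(const) G3=G2&G0=1&1=1 -> 1111
Step 3: G0=(1+1>=1)=1 G1=(1+1>=1)=1 G2=1(const) G3=G2&G0=1&1=1 -> 1111
State from step 3 equals state from step 2 -> cycle length 1

Answer: 1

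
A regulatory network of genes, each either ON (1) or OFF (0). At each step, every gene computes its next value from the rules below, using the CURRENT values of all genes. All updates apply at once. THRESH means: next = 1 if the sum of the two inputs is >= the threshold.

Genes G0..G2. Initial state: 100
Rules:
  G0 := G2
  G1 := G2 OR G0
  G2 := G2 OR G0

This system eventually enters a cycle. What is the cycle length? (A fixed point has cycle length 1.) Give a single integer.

Step 0: 100
Step 1: G0=G2=0 G1=G2|G0=0|1=1 G2=G2|G0=0|1=1 -> 011
Step 2: G0=G2=1 G1=G2|G0=1|0=1 G2=G2|G0=1|0=1 -> 111
Step 3: G0=G2=1 G1=G2|G0=1|1=1 G2=G2|G0=1|1=1 -> 111
State from step 3 equals state from step 2 -> cycle length 1

Answer: 1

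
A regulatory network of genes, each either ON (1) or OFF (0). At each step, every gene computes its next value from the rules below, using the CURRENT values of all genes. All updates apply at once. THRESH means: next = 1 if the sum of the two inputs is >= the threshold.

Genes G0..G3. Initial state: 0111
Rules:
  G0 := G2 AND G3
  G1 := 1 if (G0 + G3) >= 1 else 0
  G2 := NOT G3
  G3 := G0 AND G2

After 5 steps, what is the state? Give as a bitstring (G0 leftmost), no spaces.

Step 1: G0=G2&G3=1&1=1 G1=(0+1>=1)=1 G2=NOT G3=NOT 1=0 G3=G0&G2=0&1=0 -> 1100
Step 2: G0=G2&G3=0&0=0 G1=(1+0>=1)=1 G2=NOT G3=NOT 0=1 G3=G0&G2=1&0=0 -> 0110
Step 3: G0=G2&G3=1&0=0 G1=(0+0>=1)=0 G2=NOT G3=NOT 0=1 G3=G0&G2=0&1=0 -> 0010
Step 4: G0=G2&G3=1&0=0 G1=(0+0>=1)=0 G2=NOT G3=NOT 0=1 G3=G0&G2=0&1=0 -> 0010
Step 5: G0=G2&G3=1&0=0 G1=(0+0>=1)=0 G2=NOT G3=NOT 0=1 G3=G0&G2=0&1=0 -> 0010

0010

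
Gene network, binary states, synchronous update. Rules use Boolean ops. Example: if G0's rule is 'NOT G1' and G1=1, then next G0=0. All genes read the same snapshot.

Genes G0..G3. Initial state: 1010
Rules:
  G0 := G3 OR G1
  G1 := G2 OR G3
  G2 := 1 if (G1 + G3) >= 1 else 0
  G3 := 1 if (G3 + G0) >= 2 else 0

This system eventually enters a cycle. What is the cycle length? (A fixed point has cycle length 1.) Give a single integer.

Step 0: 1010
Step 1: G0=G3|G1=0|0=0 G1=G2|G3=1|0=1 G2=(0+0>=1)=0 G3=(0+1>=2)=0 -> 0100
Step 2: G0=G3|G1=0|1=1 G1=G2|G3=0|0=0 G2=(1+0>=1)=1 G3=(0+0>=2)=0 -> 1010
State from step 2 equals state from step 0 -> cycle length 2

Answer: 2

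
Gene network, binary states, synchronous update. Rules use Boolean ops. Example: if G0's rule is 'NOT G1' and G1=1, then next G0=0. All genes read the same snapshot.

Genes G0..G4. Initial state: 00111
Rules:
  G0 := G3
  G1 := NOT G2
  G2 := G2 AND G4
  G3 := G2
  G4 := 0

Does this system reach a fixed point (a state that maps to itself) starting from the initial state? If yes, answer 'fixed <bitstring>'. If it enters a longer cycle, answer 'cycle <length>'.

Answer: fixed 01000

Derivation:
Step 0: 00111
Step 1: G0=G3=1 G1=NOT G2=NOT 1=0 G2=G2&G4=1&1=1 G3=G2=1 G4=0(const) -> 10110
Step 2: G0=G3=1 G1=NOT G2=NOT 1=0 G2=G2&G4=1&0=0 G3=G2=1 G4=0(const) -> 10010
Step 3: G0=G3=1 G1=NOT G2=NOT 0=1 G2=G2&G4=0&0=0 G3=G2=0 G4=0(const) -> 11000
Step 4: G0=G3=0 G1=NOT G2=NOT 0=1 G2=G2&G4=0&0=0 G3=G2=0 G4=0(const) -> 01000
Step 5: G0=G3=0 G1=NOT G2=NOT 0=1 G2=G2&G4=0&0=0 G3=G2=0 G4=0(const) -> 01000
Fixed point reached at step 4: 01000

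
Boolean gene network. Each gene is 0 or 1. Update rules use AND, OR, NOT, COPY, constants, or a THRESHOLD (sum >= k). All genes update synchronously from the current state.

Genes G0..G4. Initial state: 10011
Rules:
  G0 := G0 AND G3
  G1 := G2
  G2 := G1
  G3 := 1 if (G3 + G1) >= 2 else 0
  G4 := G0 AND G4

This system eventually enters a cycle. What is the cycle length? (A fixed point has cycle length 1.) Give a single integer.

Step 0: 10011
Step 1: G0=G0&G3=1&1=1 G1=G2=0 G2=G1=0 G3=(1+0>=2)=0 G4=G0&G4=1&1=1 -> 10001
Step 2: G0=G0&G3=1&0=0 G1=G2=0 G2=G1=0 G3=(0+0>=2)=0 G4=G0&G4=1&1=1 -> 00001
Step 3: G0=G0&G3=0&0=0 G1=G2=0 G2=G1=0 G3=(0+0>=2)=0 G4=G0&G4=0&1=0 -> 00000
Step 4: G0=G0&G3=0&0=0 G1=G2=0 G2=G1=0 G3=(0+0>=2)=0 G4=G0&G4=0&0=0 -> 00000
State from step 4 equals state from step 3 -> cycle length 1

Answer: 1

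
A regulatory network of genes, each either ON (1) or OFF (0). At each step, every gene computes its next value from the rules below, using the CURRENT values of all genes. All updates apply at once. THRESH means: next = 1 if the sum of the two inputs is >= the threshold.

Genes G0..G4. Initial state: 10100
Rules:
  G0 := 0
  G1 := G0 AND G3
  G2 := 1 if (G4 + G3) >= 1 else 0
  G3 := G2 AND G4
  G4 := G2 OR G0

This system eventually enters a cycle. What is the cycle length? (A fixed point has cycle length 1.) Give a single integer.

Step 0: 10100
Step 1: G0=0(const) G1=G0&G3=1&0=0 G2=(0+0>=1)=0 G3=G2&G4=1&0=0 G4=G2|G0=1|1=1 -> 00001
Step 2: G0=0(const) G1=G0&G3=0&0=0 G2=(1+0>=1)=1 G3=G2&G4=0&1=0 G4=G2|G0=0|0=0 -> 00100
Step 3: G0=0(const) G1=G0&G3=0&0=0 G2=(0+0>=1)=0 G3=G2&G4=1&0=0 G4=G2|G0=1|0=1 -> 00001
State from step 3 equals state from step 1 -> cycle length 2

Answer: 2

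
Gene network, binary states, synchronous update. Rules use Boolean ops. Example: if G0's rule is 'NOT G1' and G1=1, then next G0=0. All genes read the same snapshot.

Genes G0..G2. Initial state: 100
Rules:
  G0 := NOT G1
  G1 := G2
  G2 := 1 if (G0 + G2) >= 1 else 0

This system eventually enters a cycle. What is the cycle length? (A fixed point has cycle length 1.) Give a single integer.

Answer: 1

Derivation:
Step 0: 100
Step 1: G0=NOT G1=NOT 0=1 G1=G2=0 G2=(1+0>=1)=1 -> 101
Step 2: G0=NOT G1=NOT 0=1 G1=G2=1 G2=(1+1>=1)=1 -> 111
Step 3: G0=NOT G1=NOT 1=0 G1=G2=1 G2=(1+1>=1)=1 -> 011
Step 4: G0=NOT G1=NOT 1=0 G1=G2=1 G2=(0+1>=1)=1 -> 011
State from step 4 equals state from step 3 -> cycle length 1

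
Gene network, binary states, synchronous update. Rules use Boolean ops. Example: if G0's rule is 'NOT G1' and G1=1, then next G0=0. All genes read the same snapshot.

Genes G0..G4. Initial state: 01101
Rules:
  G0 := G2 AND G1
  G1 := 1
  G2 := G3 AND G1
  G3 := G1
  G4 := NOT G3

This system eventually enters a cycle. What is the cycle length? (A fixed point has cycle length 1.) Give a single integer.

Step 0: 01101
Step 1: G0=G2&G1=1&1=1 G1=1(const) G2=G3&G1=0&1=0 G3=G1=1 G4=NOT G3=NOT 0=1 -> 11011
Step 2: G0=G2&G1=0&1=0 G1=1(const) G2=G3&G1=1&1=1 G3=G1=1 G4=NOT G3=NOT 1=0 -> 01110
Step 3: G0=G2&G1=1&1=1 G1=1(const) G2=G3&G1=1&1=1 G3=G1=1 G4=NOT G3=NOT 1=0 -> 11110
Step 4: G0=G2&G1=1&1=1 G1=1(const) G2=G3&G1=1&1=1 G3=G1=1 G4=NOT G3=NOT 1=0 -> 11110
State from step 4 equals state from step 3 -> cycle length 1

Answer: 1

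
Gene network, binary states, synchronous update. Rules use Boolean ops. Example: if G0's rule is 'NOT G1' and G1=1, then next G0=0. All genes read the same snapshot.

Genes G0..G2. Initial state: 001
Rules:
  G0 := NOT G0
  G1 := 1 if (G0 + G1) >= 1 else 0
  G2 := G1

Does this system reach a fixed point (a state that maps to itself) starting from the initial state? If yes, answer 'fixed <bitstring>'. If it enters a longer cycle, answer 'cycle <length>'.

Answer: cycle 2

Derivation:
Step 0: 001
Step 1: G0=NOT G0=NOT 0=1 G1=(0+0>=1)=0 G2=G1=0 -> 100
Step 2: G0=NOT G0=NOT 1=0 G1=(1+0>=1)=1 G2=G1=0 -> 010
Step 3: G0=NOT G0=NOT 0=1 G1=(0+1>=1)=1 G2=G1=1 -> 111
Step 4: G0=NOT G0=NOT 1=0 G1=(1+1>=1)=1 G2=G1=1 -> 011
Step 5: G0=NOT G0=NOT 0=1 G1=(0+1>=1)=1 G2=G1=1 -> 111
Cycle of length 2 starting at step 3 -> no fixed point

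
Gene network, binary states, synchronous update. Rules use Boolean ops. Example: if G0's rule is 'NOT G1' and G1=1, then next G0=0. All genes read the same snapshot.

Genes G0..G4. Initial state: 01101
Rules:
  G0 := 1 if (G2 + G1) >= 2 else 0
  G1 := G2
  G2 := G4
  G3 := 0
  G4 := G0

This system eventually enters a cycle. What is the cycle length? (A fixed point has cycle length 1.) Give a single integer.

Answer: 1

Derivation:
Step 0: 01101
Step 1: G0=(1+1>=2)=1 G1=G2=1 G2=G4=1 G3=0(const) G4=G0=0 -> 11100
Step 2: G0=(1+1>=2)=1 G1=G2=1 G2=G4=0 G3=0(const) G4=G0=1 -> 11001
Step 3: G0=(0+1>=2)=0 G1=G2=0 G2=G4=1 G3=0(const) G4=G0=1 -> 00101
Step 4: G0=(1+0>=2)=0 G1=G2=1 G2=G4=1 G3=0(const) G4=G0=0 -> 01100
Step 5: G0=(1+1>=2)=1 G1=G2=1 G2=G4=0 G3=0(const) G4=G0=0 -> 11000
Step 6: G0=(0+1>=2)=0 G1=G2=0 G2=G4=0 G3=0(const) G4=G0=1 -> 00001
Step 7: G0=(0+0>=2)=0 G1=G2=0 G2=G4=1 G3=0(const) G4=G0=0 -> 00100
Step 8: G0=(1+0>=2)=0 G1=G2=1 G2=G4=0 G3=0(const) G4=G0=0 -> 01000
Step 9: G0=(0+1>=2)=0 G1=G2=0 G2=G4=0 G3=0(const) G4=G0=0 -> 00000
Step 10: G0=(0+0>=2)=0 G1=G2=0 G2=G4=0 G3=0(const) G4=G0=0 -> 00000
State from step 10 equals state from step 9 -> cycle length 1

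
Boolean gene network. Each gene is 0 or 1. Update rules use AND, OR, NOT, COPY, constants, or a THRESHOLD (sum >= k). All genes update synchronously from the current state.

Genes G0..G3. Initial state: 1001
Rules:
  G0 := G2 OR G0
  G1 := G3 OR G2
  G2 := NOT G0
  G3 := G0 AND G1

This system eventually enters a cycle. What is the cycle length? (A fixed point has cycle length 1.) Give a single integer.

Step 0: 1001
Step 1: G0=G2|G0=0|1=1 G1=G3|G2=1|0=1 G2=NOT G0=NOT 1=0 G3=G0&G1=1&0=0 -> 1100
Step 2: G0=G2|G0=0|1=1 G1=G3|G2=0|0=0 G2=NOT G0=NOT 1=0 G3=G0&G1=1&1=1 -> 1001
State from step 2 equals state from step 0 -> cycle length 2

Answer: 2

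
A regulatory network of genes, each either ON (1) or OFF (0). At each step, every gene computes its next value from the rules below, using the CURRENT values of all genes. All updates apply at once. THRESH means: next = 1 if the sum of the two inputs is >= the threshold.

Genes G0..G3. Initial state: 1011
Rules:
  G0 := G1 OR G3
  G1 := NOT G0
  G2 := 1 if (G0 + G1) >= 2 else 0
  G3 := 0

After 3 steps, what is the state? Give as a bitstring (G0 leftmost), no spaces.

Step 1: G0=G1|G3=0|1=1 G1=NOT G0=NOT 1=0 G2=(1+0>=2)=0 G3=0(const) -> 1000
Step 2: G0=G1|G3=0|0=0 G1=NOT G0=NOT 1=0 G2=(1+0>=2)=0 G3=0(const) -> 0000
Step 3: G0=G1|G3=0|0=0 G1=NOT G0=NOT 0=1 G2=(0+0>=2)=0 G3=0(const) -> 0100

0100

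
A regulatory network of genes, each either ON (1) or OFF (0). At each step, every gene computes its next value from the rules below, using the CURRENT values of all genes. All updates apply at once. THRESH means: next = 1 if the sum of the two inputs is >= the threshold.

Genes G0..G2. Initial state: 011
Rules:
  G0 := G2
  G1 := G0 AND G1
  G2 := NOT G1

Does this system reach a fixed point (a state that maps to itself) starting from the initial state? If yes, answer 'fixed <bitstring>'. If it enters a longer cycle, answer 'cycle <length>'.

Step 0: 011
Step 1: G0=G2=1 G1=G0&G1=0&1=0 G2=NOT G1=NOT 1=0 -> 100
Step 2: G0=G2=0 G1=G0&G1=1&0=0 G2=NOT G1=NOT 0=1 -> 001
Step 3: G0=G2=1 G1=G0&G1=0&0=0 G2=NOT G1=NOT 0=1 -> 101
Step 4: G0=G2=1 G1=G0&G1=1&0=0 G2=NOT G1=NOT 0=1 -> 101
Fixed point reached at step 3: 101

Answer: fixed 101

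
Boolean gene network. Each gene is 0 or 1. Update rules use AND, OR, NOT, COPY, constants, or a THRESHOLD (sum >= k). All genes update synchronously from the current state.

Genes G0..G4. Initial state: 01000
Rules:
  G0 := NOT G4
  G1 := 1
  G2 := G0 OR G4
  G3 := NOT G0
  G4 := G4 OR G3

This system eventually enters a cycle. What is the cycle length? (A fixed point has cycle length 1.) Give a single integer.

Answer: 1

Derivation:
Step 0: 01000
Step 1: G0=NOT G4=NOT 0=1 G1=1(const) G2=G0|G4=0|0=0 G3=NOT G0=NOT 0=1 G4=G4|G3=0|0=0 -> 11010
Step 2: G0=NOT G4=NOT 0=1 G1=1(const) G2=G0|G4=1|0=1 G3=NOT G0=NOT 1=0 G4=G4|G3=0|1=1 -> 11101
Step 3: G0=NOT G4=NOT 1=0 G1=1(const) G2=G0|G4=1|1=1 G3=NOT G0=NOT 1=0 G4=G4|G3=1|0=1 -> 01101
Step 4: G0=NOT G4=NOT 1=0 G1=1(const) G2=G0|G4=0|1=1 G3=NOT G0=NOT 0=1 G4=G4|G3=1|0=1 -> 01111
Step 5: G0=NOT G4=NOT 1=0 G1=1(const) G2=G0|G4=0|1=1 G3=NOT G0=NOT 0=1 G4=G4|G3=1|1=1 -> 01111
State from step 5 equals state from step 4 -> cycle length 1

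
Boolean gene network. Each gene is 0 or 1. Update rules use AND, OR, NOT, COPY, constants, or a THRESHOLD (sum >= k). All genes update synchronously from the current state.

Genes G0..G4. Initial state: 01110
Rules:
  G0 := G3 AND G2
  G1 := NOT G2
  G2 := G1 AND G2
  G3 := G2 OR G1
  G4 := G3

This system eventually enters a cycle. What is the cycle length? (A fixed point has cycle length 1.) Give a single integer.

Answer: 1

Derivation:
Step 0: 01110
Step 1: G0=G3&G2=1&1=1 G1=NOT G2=NOT 1=0 G2=G1&G2=1&1=1 G3=G2|G1=1|1=1 G4=G3=1 -> 10111
Step 2: G0=G3&G2=1&1=1 G1=NOT G2=NOT 1=0 G2=G1&G2=0&1=0 G3=G2|G1=1|0=1 G4=G3=1 -> 10011
Step 3: G0=G3&G2=1&0=0 G1=NOT G2=NOT 0=1 G2=G1&G2=0&0=0 G3=G2|G1=0|0=0 G4=G3=1 -> 01001
Step 4: G0=G3&G2=0&0=0 G1=NOT G2=NOT 0=1 G2=G1&G2=1&0=0 G3=G2|G1=0|1=1 G4=G3=0 -> 01010
Step 5: G0=G3&G2=1&0=0 G1=NOT G2=NOT 0=1 G2=G1&G2=1&0=0 G3=G2|G1=0|1=1 G4=G3=1 -> 01011
Step 6: G0=G3&G2=1&0=0 G1=NOT G2=NOT 0=1 G2=G1&G2=1&0=0 G3=G2|G1=0|1=1 G4=G3=1 -> 01011
State from step 6 equals state from step 5 -> cycle length 1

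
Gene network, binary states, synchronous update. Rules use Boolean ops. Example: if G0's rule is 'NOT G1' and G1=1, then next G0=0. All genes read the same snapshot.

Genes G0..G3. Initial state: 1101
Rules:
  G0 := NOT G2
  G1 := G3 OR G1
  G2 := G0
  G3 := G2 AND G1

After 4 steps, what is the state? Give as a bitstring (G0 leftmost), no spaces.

Step 1: G0=NOT G2=NOT 0=1 G1=G3|G1=1|1=1 G2=G0=1 G3=G2&G1=0&1=0 -> 1110
Step 2: G0=NOT G2=NOT 1=0 G1=G3|G1=0|1=1 G2=G0=1 G3=G2&G1=1&1=1 -> 0111
Step 3: G0=NOT G2=NOT 1=0 G1=G3|G1=1|1=1 G2=G0=0 G3=G2&G1=1&1=1 -> 0101
Step 4: G0=NOT G2=NOT 0=1 G1=G3|G1=1|1=1 G2=G0=0 G3=G2&G1=0&1=0 -> 1100

1100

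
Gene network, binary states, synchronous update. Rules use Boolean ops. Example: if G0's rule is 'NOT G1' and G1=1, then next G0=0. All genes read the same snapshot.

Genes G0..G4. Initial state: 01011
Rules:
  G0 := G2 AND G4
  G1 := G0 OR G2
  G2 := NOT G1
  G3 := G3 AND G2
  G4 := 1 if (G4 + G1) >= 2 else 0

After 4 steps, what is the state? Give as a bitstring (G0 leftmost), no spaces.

Step 1: G0=G2&G4=0&1=0 G1=G0|G2=0|0=0 G2=NOT G1=NOT 1=0 G3=G3&G2=1&0=0 G4=(1+1>=2)=1 -> 00001
Step 2: G0=G2&G4=0&1=0 G1=G0|G2=0|0=0 G2=NOT G1=NOT 0=1 G3=G3&G2=0&0=0 G4=(1+0>=2)=0 -> 00100
Step 3: G0=G2&G4=1&0=0 G1=G0|G2=0|1=1 G2=NOT G1=NOT 0=1 G3=G3&G2=0&1=0 G4=(0+0>=2)=0 -> 01100
Step 4: G0=G2&G4=1&0=0 G1=G0|G2=0|1=1 G2=NOT G1=NOT 1=0 G3=G3&G2=0&1=0 G4=(0+1>=2)=0 -> 01000

01000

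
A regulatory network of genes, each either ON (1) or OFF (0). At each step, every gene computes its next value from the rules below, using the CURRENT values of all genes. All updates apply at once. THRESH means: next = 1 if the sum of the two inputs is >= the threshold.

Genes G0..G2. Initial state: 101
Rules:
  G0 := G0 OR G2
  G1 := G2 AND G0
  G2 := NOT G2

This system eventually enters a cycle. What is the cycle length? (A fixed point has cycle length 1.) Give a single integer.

Step 0: 101
Step 1: G0=G0|G2=1|1=1 G1=G2&G0=1&1=1 G2=NOT G2=NOT 1=0 -> 110
Step 2: G0=G0|G2=1|0=1 G1=G2&G0=0&1=0 G2=NOT G2=NOT 0=1 -> 101
State from step 2 equals state from step 0 -> cycle length 2

Answer: 2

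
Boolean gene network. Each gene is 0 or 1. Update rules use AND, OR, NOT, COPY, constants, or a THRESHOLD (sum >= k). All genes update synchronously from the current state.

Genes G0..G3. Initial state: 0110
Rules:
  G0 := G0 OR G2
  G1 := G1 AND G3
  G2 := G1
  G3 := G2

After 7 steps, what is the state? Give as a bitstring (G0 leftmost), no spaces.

Step 1: G0=G0|G2=0|1=1 G1=G1&G3=1&0=0 G2=G1=1 G3=G2=1 -> 1011
Step 2: G0=G0|G2=1|1=1 G1=G1&G3=0&1=0 G2=G1=0 G3=G2=1 -> 1001
Step 3: G0=G0|G2=1|0=1 G1=G1&G3=0&1=0 G2=G1=0 G3=G2=0 -> 1000
Step 4: G0=G0|G2=1|0=1 G1=G1&G3=0&0=0 G2=G1=0 G3=G2=0 -> 1000
Step 5: G0=G0|G2=1|0=1 G1=G1&G3=0&0=0 G2=G1=0 G3=G2=0 -> 1000
Step 6: G0=G0|G2=1|0=1 G1=G1&G3=0&0=0 G2=G1=0 G3=G2=0 -> 1000
Step 7: G0=G0|G2=1|0=1 G1=G1&G3=0&0=0 G2=G1=0 G3=G2=0 -> 1000

1000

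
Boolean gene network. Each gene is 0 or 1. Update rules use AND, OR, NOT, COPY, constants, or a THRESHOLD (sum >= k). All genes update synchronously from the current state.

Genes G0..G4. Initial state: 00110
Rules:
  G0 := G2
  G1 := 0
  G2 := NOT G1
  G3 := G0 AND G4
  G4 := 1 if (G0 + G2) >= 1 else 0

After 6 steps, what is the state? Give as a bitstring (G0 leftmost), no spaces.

Step 1: G0=G2=1 G1=0(const) G2=NOT G1=NOT 0=1 G3=G0&G4=0&0=0 G4=(0+1>=1)=1 -> 10101
Step 2: G0=G2=1 G1=0(const) G2=NOT G1=NOT 0=1 G3=G0&G4=1&1=1 G4=(1+1>=1)=1 -> 10111
Step 3: G0=G2=1 G1=0(const) G2=NOT G1=NOT 0=1 G3=G0&G4=1&1=1 G4=(1+1>=1)=1 -> 10111
Step 4: G0=G2=1 G1=0(const) G2=NOT G1=NOT 0=1 G3=G0&G4=1&1=1 G4=(1+1>=1)=1 -> 10111
Step 5: G0=G2=1 G1=0(const) G2=NOT G1=NOT 0=1 G3=G0&G4=1&1=1 G4=(1+1>=1)=1 -> 10111
Step 6: G0=G2=1 G1=0(const) G2=NOT G1=NOT 0=1 G3=G0&G4=1&1=1 G4=(1+1>=1)=1 -> 10111

10111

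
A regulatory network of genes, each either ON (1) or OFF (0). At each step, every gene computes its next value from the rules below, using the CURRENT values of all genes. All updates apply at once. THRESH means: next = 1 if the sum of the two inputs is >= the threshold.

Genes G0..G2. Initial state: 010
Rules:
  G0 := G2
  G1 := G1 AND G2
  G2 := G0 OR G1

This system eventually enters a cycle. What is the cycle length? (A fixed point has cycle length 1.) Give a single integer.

Step 0: 010
Step 1: G0=G2=0 G1=G1&G2=1&0=0 G2=G0|G1=0|1=1 -> 001
Step 2: G0=G2=1 G1=G1&G2=0&1=0 G2=G0|G1=0|0=0 -> 100
Step 3: G0=G2=0 G1=G1&G2=0&0=0 G2=G0|G1=1|0=1 -> 001
State from step 3 equals state from step 1 -> cycle length 2

Answer: 2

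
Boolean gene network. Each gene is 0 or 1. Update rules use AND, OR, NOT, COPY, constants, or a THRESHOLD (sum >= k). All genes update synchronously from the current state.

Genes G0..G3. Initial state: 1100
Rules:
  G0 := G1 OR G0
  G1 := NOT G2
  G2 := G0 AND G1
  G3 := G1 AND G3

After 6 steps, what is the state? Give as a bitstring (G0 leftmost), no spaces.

Step 1: G0=G1|G0=1|1=1 G1=NOT G2=NOT 0=1 G2=G0&G1=1&1=1 G3=G1&G3=1&0=0 -> 1110
Step 2: G0=G1|G0=1|1=1 G1=NOT G2=NOT 1=0 G2=G0&G1=1&1=1 G3=G1&G3=1&0=0 -> 1010
Step 3: G0=G1|G0=0|1=1 G1=NOT G2=NOT 1=0 G2=G0&G1=1&0=0 G3=G1&G3=0&0=0 -> 1000
Step 4: G0=G1|G0=0|1=1 G1=NOT G2=NOT 0=1 G2=G0&G1=1&0=0 G3=G1&G3=0&0=0 -> 1100
Step 5: G0=G1|G0=1|1=1 G1=NOT G2=NOT 0=1 G2=G0&G1=1&1=1 G3=G1&G3=1&0=0 -> 1110
Step 6: G0=G1|G0=1|1=1 G1=NOT G2=NOT 1=0 G2=G0&G1=1&1=1 G3=G1&G3=1&0=0 -> 1010

1010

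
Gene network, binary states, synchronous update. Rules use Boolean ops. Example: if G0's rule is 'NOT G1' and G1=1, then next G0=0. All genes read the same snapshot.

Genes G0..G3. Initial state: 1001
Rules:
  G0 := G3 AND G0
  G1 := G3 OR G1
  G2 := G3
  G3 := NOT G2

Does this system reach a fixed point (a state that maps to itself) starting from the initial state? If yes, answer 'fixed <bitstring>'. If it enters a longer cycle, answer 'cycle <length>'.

Step 0: 1001
Step 1: G0=G3&G0=1&1=1 G1=G3|G1=1|0=1 G2=G3=1 G3=NOT G2=NOT 0=1 -> 1111
Step 2: G0=G3&G0=1&1=1 G1=G3|G1=1|1=1 G2=G3=1 G3=NOT G2=NOT 1=0 -> 1110
Step 3: G0=G3&G0=0&1=0 G1=G3|G1=0|1=1 G2=G3=0 G3=NOT G2=NOT 1=0 -> 0100
Step 4: G0=G3&G0=0&0=0 G1=G3|G1=0|1=1 G2=G3=0 G3=NOT G2=NOT 0=1 -> 0101
Step 5: G0=G3&G0=1&0=0 G1=G3|G1=1|1=1 G2=G3=1 G3=NOT G2=NOT 0=1 -> 0111
Step 6: G0=G3&G0=1&0=0 G1=G3|G1=1|1=1 G2=G3=1 G3=NOT G2=NOT 1=0 -> 0110
Step 7: G0=G3&G0=0&0=0 G1=G3|G1=0|1=1 G2=G3=0 G3=NOT G2=NOT 1=0 -> 0100
Cycle of length 4 starting at step 3 -> no fixed point

Answer: cycle 4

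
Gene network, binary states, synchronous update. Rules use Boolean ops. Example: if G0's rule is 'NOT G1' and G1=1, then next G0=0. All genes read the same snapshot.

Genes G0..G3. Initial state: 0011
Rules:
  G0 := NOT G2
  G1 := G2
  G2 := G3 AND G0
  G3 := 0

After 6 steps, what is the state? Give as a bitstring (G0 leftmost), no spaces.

Step 1: G0=NOT G2=NOT 1=0 G1=G2=1 G2=G3&G0=1&0=0 G3=0(const) -> 0100
Step 2: G0=NOT G2=NOT 0=1 G1=G2=0 G2=G3&G0=0&0=0 G3=0(const) -> 1000
Step 3: G0=NOT G2=NOT 0=1 G1=G2=0 G2=G3&G0=0&1=0 G3=0(const) -> 1000
Step 4: G0=NOT G2=NOT 0=1 G1=G2=0 G2=G3&G0=0&1=0 G3=0(const) -> 1000
Step 5: G0=NOT G2=NOT 0=1 G1=G2=0 G2=G3&G0=0&1=0 G3=0(const) -> 1000
Step 6: G0=NOT G2=NOT 0=1 G1=G2=0 G2=G3&G0=0&1=0 G3=0(const) -> 1000

1000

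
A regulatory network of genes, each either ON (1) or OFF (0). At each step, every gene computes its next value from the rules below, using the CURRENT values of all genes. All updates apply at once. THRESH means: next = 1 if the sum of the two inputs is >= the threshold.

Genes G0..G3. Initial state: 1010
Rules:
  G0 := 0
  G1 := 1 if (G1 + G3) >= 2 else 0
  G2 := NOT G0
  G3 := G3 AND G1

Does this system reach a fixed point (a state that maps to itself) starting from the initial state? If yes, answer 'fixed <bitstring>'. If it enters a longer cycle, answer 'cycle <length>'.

Answer: fixed 0010

Derivation:
Step 0: 1010
Step 1: G0=0(const) G1=(0+0>=2)=0 G2=NOT G0=NOT 1=0 G3=G3&G1=0&0=0 -> 0000
Step 2: G0=0(const) G1=(0+0>=2)=0 G2=NOT G0=NOT 0=1 G3=G3&G1=0&0=0 -> 0010
Step 3: G0=0(const) G1=(0+0>=2)=0 G2=NOT G0=NOT 0=1 G3=G3&G1=0&0=0 -> 0010
Fixed point reached at step 2: 0010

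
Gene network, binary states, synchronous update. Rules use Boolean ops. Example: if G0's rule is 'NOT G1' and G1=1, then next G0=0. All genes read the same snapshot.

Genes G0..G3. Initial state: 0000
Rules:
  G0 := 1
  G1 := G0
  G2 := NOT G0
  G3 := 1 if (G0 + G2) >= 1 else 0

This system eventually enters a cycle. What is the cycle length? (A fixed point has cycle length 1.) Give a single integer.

Step 0: 0000
Step 1: G0=1(const) G1=G0=0 G2=NOT G0=NOT 0=1 G3=(0+0>=1)=0 -> 1010
Step 2: G0=1(const) G1=G0=1 G2=NOT G0=NOT 1=0 G3=(1+1>=1)=1 -> 1101
Step 3: G0=1(const) G1=G0=1 G2=NOT G0=NOT 1=0 G3=(1+0>=1)=1 -> 1101
State from step 3 equals state from step 2 -> cycle length 1

Answer: 1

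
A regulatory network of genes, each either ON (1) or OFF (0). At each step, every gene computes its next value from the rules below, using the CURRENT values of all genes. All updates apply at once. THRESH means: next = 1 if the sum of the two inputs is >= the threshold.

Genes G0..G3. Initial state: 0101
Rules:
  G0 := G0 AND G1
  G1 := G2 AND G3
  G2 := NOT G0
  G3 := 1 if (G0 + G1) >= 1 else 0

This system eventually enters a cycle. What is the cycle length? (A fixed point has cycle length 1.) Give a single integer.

Answer: 2

Derivation:
Step 0: 0101
Step 1: G0=G0&G1=0&1=0 G1=G2&G3=0&1=0 G2=NOT G0=NOT 0=1 G3=(0+1>=1)=1 -> 0011
Step 2: G0=G0&G1=0&0=0 G1=G2&G3=1&1=1 G2=NOT G0=NOT 0=1 G3=(0+0>=1)=0 -> 0110
Step 3: G0=G0&G1=0&1=0 G1=G2&G3=1&0=0 G2=NOT G0=NOT 0=1 G3=(0+1>=1)=1 -> 0011
State from step 3 equals state from step 1 -> cycle length 2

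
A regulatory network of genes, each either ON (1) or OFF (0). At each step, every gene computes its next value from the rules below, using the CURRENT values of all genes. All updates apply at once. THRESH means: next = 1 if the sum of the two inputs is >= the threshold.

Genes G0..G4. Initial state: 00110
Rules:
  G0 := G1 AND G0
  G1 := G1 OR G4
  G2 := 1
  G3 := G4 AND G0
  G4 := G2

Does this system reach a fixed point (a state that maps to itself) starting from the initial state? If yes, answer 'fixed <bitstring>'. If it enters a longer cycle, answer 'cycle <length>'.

Answer: fixed 01101

Derivation:
Step 0: 00110
Step 1: G0=G1&G0=0&0=0 G1=G1|G4=0|0=0 G2=1(const) G3=G4&G0=0&0=0 G4=G2=1 -> 00101
Step 2: G0=G1&G0=0&0=0 G1=G1|G4=0|1=1 G2=1(const) G3=G4&G0=1&0=0 G4=G2=1 -> 01101
Step 3: G0=G1&G0=1&0=0 G1=G1|G4=1|1=1 G2=1(const) G3=G4&G0=1&0=0 G4=G2=1 -> 01101
Fixed point reached at step 2: 01101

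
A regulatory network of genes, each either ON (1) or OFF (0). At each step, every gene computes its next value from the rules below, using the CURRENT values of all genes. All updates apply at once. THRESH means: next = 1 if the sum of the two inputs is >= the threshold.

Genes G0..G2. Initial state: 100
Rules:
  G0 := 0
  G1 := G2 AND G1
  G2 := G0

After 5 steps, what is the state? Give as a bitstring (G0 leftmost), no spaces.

Step 1: G0=0(const) G1=G2&G1=0&0=0 G2=G0=1 -> 001
Step 2: G0=0(const) G1=G2&G1=1&0=0 G2=G0=0 -> 000
Step 3: G0=0(const) G1=G2&G1=0&0=0 G2=G0=0 -> 000
Step 4: G0=0(const) G1=G2&G1=0&0=0 G2=G0=0 -> 000
Step 5: G0=0(const) G1=G2&G1=0&0=0 G2=G0=0 -> 000

000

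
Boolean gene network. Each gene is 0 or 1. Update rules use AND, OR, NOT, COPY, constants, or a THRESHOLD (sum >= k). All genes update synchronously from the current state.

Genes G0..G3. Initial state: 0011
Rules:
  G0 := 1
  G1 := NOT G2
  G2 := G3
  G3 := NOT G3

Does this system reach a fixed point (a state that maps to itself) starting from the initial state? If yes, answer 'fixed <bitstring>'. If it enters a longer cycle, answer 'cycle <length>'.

Step 0: 0011
Step 1: G0=1(const) G1=NOT G2=NOT 1=0 G2=G3=1 G3=NOT G3=NOT 1=0 -> 1010
Step 2: G0=1(const) G1=NOT G2=NOT 1=0 G2=G3=0 G3=NOT G3=NOT 0=1 -> 1001
Step 3: G0=1(const) G1=NOT G2=NOT 0=1 G2=G3=1 G3=NOT G3=NOT 1=0 -> 1110
Step 4: G0=1(const) G1=NOT G2=NOT 1=0 G2=G3=0 G3=NOT G3=NOT 0=1 -> 1001
Cycle of length 2 starting at step 2 -> no fixed point

Answer: cycle 2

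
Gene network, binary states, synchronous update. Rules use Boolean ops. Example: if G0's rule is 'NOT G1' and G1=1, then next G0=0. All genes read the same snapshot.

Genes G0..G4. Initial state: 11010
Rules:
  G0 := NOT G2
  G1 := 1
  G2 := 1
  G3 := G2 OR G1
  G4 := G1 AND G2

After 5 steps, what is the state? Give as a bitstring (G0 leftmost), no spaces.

Step 1: G0=NOT G2=NOT 0=1 G1=1(const) G2=1(const) G3=G2|G1=0|1=1 G4=G1&G2=1&0=0 -> 11110
Step 2: G0=NOT G2=NOT 1=0 G1=1(const) G2=1(const) G3=G2|G1=1|1=1 G4=G1&G2=1&1=1 -> 01111
Step 3: G0=NOT G2=NOT 1=0 G1=1(const) G2=1(const) G3=G2|G1=1|1=1 G4=G1&G2=1&1=1 -> 01111
Step 4: G0=NOT G2=NOT 1=0 G1=1(const) G2=1(const) G3=G2|G1=1|1=1 G4=G1&G2=1&1=1 -> 01111
Step 5: G0=NOT G2=NOT 1=0 G1=1(const) G2=1(const) G3=G2|G1=1|1=1 G4=G1&G2=1&1=1 -> 01111

01111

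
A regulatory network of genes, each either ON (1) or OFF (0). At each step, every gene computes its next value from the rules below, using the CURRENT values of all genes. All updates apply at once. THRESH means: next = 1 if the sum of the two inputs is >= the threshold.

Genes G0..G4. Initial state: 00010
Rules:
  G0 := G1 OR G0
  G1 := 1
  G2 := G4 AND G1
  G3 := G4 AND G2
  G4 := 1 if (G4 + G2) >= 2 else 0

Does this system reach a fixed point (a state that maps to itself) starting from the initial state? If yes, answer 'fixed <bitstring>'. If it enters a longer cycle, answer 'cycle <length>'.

Answer: fixed 11000

Derivation:
Step 0: 00010
Step 1: G0=G1|G0=0|0=0 G1=1(const) G2=G4&G1=0&0=0 G3=G4&G2=0&0=0 G4=(0+0>=2)=0 -> 01000
Step 2: G0=G1|G0=1|0=1 G1=1(const) G2=G4&G1=0&1=0 G3=G4&G2=0&0=0 G4=(0+0>=2)=0 -> 11000
Step 3: G0=G1|G0=1|1=1 G1=1(const) G2=G4&G1=0&1=0 G3=G4&G2=0&0=0 G4=(0+0>=2)=0 -> 11000
Fixed point reached at step 2: 11000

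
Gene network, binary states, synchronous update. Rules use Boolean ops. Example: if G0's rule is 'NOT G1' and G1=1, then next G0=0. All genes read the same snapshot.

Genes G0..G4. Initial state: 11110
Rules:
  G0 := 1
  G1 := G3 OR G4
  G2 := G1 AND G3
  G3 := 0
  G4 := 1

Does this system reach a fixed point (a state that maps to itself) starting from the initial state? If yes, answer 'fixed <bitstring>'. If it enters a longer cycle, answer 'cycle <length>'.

Step 0: 11110
Step 1: G0=1(const) G1=G3|G4=1|0=1 G2=G1&G3=1&1=1 G3=0(const) G4=1(const) -> 11101
Step 2: G0=1(const) G1=G3|G4=0|1=1 G2=G1&G3=1&0=0 G3=0(const) G4=1(const) -> 11001
Step 3: G0=1(const) G1=G3|G4=0|1=1 G2=G1&G3=1&0=0 G3=0(const) G4=1(const) -> 11001
Fixed point reached at step 2: 11001

Answer: fixed 11001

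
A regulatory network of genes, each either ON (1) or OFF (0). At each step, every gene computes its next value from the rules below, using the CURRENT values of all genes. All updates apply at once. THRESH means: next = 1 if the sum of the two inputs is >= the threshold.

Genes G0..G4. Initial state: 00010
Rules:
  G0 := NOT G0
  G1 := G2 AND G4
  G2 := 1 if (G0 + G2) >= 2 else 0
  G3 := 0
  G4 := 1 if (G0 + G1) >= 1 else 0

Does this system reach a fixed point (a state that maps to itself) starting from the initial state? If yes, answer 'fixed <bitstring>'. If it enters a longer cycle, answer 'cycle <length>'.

Answer: cycle 2

Derivation:
Step 0: 00010
Step 1: G0=NOT G0=NOT 0=1 G1=G2&G4=0&0=0 G2=(0+0>=2)=0 G3=0(const) G4=(0+0>=1)=0 -> 10000
Step 2: G0=NOT G0=NOT 1=0 G1=G2&G4=0&0=0 G2=(1+0>=2)=0 G3=0(const) G4=(1+0>=1)=1 -> 00001
Step 3: G0=NOT G0=NOT 0=1 G1=G2&G4=0&1=0 G2=(0+0>=2)=0 G3=0(const) G4=(0+0>=1)=0 -> 10000
Cycle of length 2 starting at step 1 -> no fixed point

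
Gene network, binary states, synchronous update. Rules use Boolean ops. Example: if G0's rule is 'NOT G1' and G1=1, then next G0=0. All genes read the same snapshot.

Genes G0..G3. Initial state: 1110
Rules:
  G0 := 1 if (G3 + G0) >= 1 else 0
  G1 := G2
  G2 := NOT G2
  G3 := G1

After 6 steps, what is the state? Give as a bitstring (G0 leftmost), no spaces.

Step 1: G0=(0+1>=1)=1 G1=G2=1 G2=NOT G2=NOT 1=0 G3=G1=1 -> 1101
Step 2: G0=(1+1>=1)=1 G1=G2=0 G2=NOT G2=NOT 0=1 G3=G1=1 -> 1011
Step 3: G0=(1+1>=1)=1 G1=G2=1 G2=NOT G2=NOT 1=0 G3=G1=0 -> 1100
Step 4: G0=(0+1>=1)=1 G1=G2=0 G2=NOT G2=NOT 0=1 G3=G1=1 -> 1011
Step 5: G0=(1+1>=1)=1 G1=G2=1 G2=NOT G2=NOT 1=0 G3=G1=0 -> 1100
Step 6: G0=(0+1>=1)=1 G1=G2=0 G2=NOT G2=NOT 0=1 G3=G1=1 -> 1011

1011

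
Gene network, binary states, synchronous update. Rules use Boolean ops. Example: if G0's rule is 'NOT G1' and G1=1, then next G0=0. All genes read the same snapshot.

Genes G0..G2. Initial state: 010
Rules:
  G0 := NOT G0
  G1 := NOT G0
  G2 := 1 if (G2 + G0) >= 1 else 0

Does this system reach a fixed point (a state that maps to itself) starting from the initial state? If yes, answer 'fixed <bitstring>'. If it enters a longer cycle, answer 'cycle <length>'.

Answer: cycle 2

Derivation:
Step 0: 010
Step 1: G0=NOT G0=NOT 0=1 G1=NOT G0=NOT 0=1 G2=(0+0>=1)=0 -> 110
Step 2: G0=NOT G0=NOT 1=0 G1=NOT G0=NOT 1=0 G2=(0+1>=1)=1 -> 001
Step 3: G0=NOT G0=NOT 0=1 G1=NOT G0=NOT 0=1 G2=(1+0>=1)=1 -> 111
Step 4: G0=NOT G0=NOT 1=0 G1=NOT G0=NOT 1=0 G2=(1+1>=1)=1 -> 001
Cycle of length 2 starting at step 2 -> no fixed point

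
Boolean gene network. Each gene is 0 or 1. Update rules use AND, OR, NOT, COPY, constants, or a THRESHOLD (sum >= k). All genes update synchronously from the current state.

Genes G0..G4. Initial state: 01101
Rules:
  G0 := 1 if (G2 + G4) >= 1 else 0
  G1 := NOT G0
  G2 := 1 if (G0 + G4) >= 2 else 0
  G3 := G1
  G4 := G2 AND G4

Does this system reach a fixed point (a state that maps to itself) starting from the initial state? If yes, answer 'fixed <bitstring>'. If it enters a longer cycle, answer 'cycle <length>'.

Step 0: 01101
Step 1: G0=(1+1>=1)=1 G1=NOT G0=NOT 0=1 G2=(0+1>=2)=0 G3=G1=1 G4=G2&G4=1&1=1 -> 11011
Step 2: G0=(0+1>=1)=1 G1=NOT G0=NOT 1=0 G2=(1+1>=2)=1 G3=G1=1 G4=G2&G4=0&1=0 -> 10110
Step 3: G0=(1+0>=1)=1 G1=NOT G0=NOT 1=0 G2=(1+0>=2)=0 G3=G1=0 G4=G2&G4=1&0=0 -> 10000
Step 4: G0=(0+0>=1)=0 G1=NOT G0=NOT 1=0 G2=(1+0>=2)=0 G3=G1=0 G4=G2&G4=0&0=0 -> 00000
Step 5: G0=(0+0>=1)=0 G1=NOT G0=NOT 0=1 G2=(0+0>=2)=0 G3=G1=0 G4=G2&G4=0&0=0 -> 01000
Step 6: G0=(0+0>=1)=0 G1=NOT G0=NOT 0=1 G2=(0+0>=2)=0 G3=G1=1 G4=G2&G4=0&0=0 -> 01010
Step 7: G0=(0+0>=1)=0 G1=NOT G0=NOT 0=1 G2=(0+0>=2)=0 G3=G1=1 G4=G2&G4=0&0=0 -> 01010
Fixed point reached at step 6: 01010

Answer: fixed 01010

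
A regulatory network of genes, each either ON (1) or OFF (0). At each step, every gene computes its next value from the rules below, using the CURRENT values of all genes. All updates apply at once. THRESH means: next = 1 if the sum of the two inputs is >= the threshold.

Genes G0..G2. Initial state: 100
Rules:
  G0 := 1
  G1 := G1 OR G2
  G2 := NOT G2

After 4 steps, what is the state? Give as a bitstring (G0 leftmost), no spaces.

Step 1: G0=1(const) G1=G1|G2=0|0=0 G2=NOT G2=NOT 0=1 -> 101
Step 2: G0=1(const) G1=G1|G2=0|1=1 G2=NOT G2=NOT 1=0 -> 110
Step 3: G0=1(const) G1=G1|G2=1|0=1 G2=NOT G2=NOT 0=1 -> 111
Step 4: G0=1(const) G1=G1|G2=1|1=1 G2=NOT G2=NOT 1=0 -> 110

110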